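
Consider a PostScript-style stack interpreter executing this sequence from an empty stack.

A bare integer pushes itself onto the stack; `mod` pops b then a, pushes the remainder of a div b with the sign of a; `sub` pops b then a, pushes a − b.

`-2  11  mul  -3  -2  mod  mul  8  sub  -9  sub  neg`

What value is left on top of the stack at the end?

-2   -2
11   -2 11
mul  -22
-3   -22 -3
-2   -22 -3 -2
mod  -22 -1
mul  22
8    22 8
sub  14
-9   14 -9
sub  23
neg  -23

-23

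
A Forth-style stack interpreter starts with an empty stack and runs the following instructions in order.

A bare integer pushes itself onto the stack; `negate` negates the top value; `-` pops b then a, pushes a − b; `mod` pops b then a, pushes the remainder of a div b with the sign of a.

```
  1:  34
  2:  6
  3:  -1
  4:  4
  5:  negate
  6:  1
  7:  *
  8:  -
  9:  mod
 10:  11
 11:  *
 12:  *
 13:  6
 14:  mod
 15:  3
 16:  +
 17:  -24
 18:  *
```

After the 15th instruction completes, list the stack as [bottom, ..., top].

34     → [34]
6      → [34, 6]
-1     → [34, 6, -1]
4      → [34, 6, -1, 4]
negate → [34, 6, -1, -4]
1      → [34, 6, -1, -4, 1]
*      → [34, 6, -1, -4]
-      → [34, 6, 3]
mod    → [34, 0]
11     → [34, 0, 11]
*      → [34, 0]
*      → [0]
6      → [0, 6]
mod    → [0]
3      → [0, 3]

[0, 3]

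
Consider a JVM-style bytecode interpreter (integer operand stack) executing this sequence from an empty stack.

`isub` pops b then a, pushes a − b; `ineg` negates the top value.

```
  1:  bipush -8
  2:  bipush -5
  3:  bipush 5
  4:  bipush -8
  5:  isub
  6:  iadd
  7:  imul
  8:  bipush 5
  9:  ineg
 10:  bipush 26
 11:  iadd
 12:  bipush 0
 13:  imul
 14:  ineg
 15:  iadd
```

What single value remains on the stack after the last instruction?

-64

bipush -8 -> -8
bipush -5 -> -8 -5
bipush 5  -> -8 -5 5
bipush -8 -> -8 -5 5 -8
isub      -> -8 -5 13
iadd      -> -8 8
imul      -> -64
bipush 5  -> -64 5
ineg      -> -64 -5
bipush 26 -> -64 -5 26
iadd      -> -64 21
bipush 0  -> -64 21 0
imul      -> -64 0
ineg      -> -64 0
iadd      -> -64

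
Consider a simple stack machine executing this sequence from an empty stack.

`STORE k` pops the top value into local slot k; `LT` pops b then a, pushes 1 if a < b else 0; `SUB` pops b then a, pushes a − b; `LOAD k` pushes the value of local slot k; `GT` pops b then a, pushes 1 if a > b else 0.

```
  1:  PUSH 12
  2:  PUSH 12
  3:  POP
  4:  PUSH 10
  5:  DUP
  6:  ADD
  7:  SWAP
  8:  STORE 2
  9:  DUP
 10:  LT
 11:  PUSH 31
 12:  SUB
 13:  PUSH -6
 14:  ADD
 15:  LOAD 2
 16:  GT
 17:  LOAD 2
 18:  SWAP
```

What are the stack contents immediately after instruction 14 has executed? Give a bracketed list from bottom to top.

PUSH 12 -> 12
PUSH 12 -> 12 12
POP     -> 12
PUSH 10 -> 12 10
DUP     -> 12 10 10
ADD     -> 12 20
SWAP    -> 20 12
STORE 2 -> 20
DUP     -> 20 20
LT      -> 0
PUSH 31 -> 0 31
SUB     -> -31
PUSH -6 -> -31 -6
ADD     -> -37

[-37]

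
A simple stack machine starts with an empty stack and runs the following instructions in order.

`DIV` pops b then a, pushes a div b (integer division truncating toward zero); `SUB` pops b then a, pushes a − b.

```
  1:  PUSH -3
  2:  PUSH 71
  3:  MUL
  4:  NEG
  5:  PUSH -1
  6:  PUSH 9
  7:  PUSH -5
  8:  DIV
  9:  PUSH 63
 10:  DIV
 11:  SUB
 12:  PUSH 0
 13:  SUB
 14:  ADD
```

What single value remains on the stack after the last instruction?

PUSH -3 → -3
PUSH 71 → -3 71
MUL     → -213
NEG     → 213
PUSH -1 → 213 -1
PUSH 9  → 213 -1 9
PUSH -5 → 213 -1 9 -5
DIV     → 213 -1 -1
PUSH 63 → 213 -1 -1 63
DIV     → 213 -1 0
SUB     → 213 -1
PUSH 0  → 213 -1 0
SUB     → 213 -1
ADD     → 212

212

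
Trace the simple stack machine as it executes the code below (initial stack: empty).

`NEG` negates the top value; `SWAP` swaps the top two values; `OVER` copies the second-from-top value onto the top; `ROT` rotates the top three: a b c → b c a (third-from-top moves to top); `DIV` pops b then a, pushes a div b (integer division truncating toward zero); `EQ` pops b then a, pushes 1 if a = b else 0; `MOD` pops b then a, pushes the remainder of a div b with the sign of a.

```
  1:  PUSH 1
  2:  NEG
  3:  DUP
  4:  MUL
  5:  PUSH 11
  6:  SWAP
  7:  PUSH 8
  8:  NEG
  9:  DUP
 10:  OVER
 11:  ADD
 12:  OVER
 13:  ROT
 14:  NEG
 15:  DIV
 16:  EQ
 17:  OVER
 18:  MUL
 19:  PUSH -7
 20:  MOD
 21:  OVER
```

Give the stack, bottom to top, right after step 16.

[11, 1, 0]

PUSH 1   [1]
NEG      [-1]
DUP      [-1, -1]
MUL      [1]
PUSH 11  [1, 11]
SWAP     [11, 1]
PUSH 8   [11, 1, 8]
NEG      [11, 1, -8]
DUP      [11, 1, -8, -8]
OVER     [11, 1, -8, -8, -8]
ADD      [11, 1, -8, -16]
OVER     [11, 1, -8, -16, -8]
ROT      [11, 1, -16, -8, -8]
NEG      [11, 1, -16, -8, 8]
DIV      [11, 1, -16, -1]
EQ       [11, 1, 0]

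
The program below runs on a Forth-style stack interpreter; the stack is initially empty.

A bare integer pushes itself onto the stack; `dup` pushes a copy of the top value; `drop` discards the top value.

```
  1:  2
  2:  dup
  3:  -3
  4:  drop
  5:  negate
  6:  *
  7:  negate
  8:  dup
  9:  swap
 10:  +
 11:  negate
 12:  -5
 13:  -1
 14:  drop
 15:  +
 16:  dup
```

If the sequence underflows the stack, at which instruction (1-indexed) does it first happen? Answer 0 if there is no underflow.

0

2      : 2
dup    : 2 2
-3     : 2 2 -3
drop   : 2 2
negate : 2 -2
*      : -4
negate : 4
dup    : 4 4
swap   : 4 4
+      : 8
negate : -8
-5     : -8 -5
-1     : -8 -5 -1
drop   : -8 -5
+      : -13
dup    : -13 -13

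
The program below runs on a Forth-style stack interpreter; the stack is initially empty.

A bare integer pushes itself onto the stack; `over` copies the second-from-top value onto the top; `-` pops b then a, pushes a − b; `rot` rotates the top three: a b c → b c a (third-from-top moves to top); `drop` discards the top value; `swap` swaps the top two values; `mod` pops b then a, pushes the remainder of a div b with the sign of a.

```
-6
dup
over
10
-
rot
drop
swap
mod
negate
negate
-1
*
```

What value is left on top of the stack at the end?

-6     → [-6]
dup    → [-6, -6]
over   → [-6, -6, -6]
10     → [-6, -6, -6, 10]
-      → [-6, -6, -16]
rot    → [-6, -16, -6]
drop   → [-6, -16]
swap   → [-16, -6]
mod    → [-4]
negate → [4]
negate → [-4]
-1     → [-4, -1]
*      → [4]

4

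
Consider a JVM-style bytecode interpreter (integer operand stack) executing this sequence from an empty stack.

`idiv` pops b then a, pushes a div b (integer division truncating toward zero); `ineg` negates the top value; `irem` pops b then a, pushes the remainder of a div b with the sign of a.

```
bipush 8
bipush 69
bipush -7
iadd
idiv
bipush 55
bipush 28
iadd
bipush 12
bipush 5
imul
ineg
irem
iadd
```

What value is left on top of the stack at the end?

23

bipush 8   [8]
bipush 69  [8, 69]
bipush -7  [8, 69, -7]
iadd       [8, 62]
idiv       [0]
bipush 55  [0, 55]
bipush 28  [0, 55, 28]
iadd       [0, 83]
bipush 12  [0, 83, 12]
bipush 5   [0, 83, 12, 5]
imul       [0, 83, 60]
ineg       [0, 83, -60]
irem       [0, 23]
iadd       [23]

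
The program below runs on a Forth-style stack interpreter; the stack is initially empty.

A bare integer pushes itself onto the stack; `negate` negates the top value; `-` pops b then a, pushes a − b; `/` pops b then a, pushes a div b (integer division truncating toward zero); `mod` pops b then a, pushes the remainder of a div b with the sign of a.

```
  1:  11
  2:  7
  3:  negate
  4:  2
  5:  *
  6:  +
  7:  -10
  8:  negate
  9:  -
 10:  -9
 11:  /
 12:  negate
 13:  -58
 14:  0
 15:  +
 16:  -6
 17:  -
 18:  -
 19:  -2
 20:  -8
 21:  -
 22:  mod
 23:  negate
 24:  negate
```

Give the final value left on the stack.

11     : 11
7      : 11 7
negate : 11 -7
2      : 11 -7 2
*      : 11 -14
+      : -3
-10    : -3 -10
negate : -3 10
-      : -13
-9     : -13 -9
/      : 1
negate : -1
-58    : -1 -58
0      : -1 -58 0
+      : -1 -58
-6     : -1 -58 -6
-      : -1 -52
-      : 51
-2     : 51 -2
-8     : 51 -2 -8
-      : 51 6
mod    : 3
negate : -3
negate : 3

3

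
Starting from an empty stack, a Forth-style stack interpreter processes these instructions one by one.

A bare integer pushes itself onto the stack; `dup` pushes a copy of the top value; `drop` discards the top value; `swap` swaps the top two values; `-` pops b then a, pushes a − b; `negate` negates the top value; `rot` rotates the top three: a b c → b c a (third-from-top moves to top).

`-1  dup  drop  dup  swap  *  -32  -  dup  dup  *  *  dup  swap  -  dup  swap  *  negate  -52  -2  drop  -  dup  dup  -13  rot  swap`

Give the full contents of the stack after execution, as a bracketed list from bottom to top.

[52, 52, 52, -13]

-1     → [-1]
dup    → [-1, -1]
drop   → [-1]
dup    → [-1, -1]
swap   → [-1, -1]
*      → [1]
-32    → [1, -32]
-      → [33]
dup    → [33, 33]
dup    → [33, 33, 33]
*      → [33, 1089]
*      → [35937]
dup    → [35937, 35937]
swap   → [35937, 35937]
-      → [0]
dup    → [0, 0]
swap   → [0, 0]
*      → [0]
negate → [0]
-52    → [0, -52]
-2     → [0, -52, -2]
drop   → [0, -52]
-      → [52]
dup    → [52, 52]
dup    → [52, 52, 52]
-13    → [52, 52, 52, -13]
rot    → [52, 52, -13, 52]
swap   → [52, 52, 52, -13]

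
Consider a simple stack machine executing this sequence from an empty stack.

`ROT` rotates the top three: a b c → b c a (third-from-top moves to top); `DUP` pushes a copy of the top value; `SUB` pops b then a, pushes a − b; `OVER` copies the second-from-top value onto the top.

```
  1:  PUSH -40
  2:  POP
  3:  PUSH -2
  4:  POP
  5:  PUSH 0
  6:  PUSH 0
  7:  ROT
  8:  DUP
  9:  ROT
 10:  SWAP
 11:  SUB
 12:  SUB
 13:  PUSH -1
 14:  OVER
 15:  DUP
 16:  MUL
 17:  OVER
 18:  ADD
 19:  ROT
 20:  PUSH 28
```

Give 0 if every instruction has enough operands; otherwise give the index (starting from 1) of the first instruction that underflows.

7

PUSH -40 → [-40]
POP      → []
PUSH -2  → [-2]
POP      → []
PUSH 0   → [0]
PUSH 0   → [0, 0]
ROT  — needs 3 operands, stack has 2 → underflow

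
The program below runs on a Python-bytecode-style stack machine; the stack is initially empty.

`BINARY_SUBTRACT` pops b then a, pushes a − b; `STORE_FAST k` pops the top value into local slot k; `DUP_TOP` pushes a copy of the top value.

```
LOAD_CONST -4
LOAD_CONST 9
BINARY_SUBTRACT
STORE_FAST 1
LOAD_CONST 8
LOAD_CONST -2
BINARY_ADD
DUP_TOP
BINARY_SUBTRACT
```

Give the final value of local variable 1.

LOAD_CONST -4    [-4]
LOAD_CONST 9     [-4, 9]
BINARY_SUBTRACT  [-13]
STORE_FAST 1     []
LOAD_CONST 8     [8]
LOAD_CONST -2    [8, -2]
BINARY_ADD       [6]
DUP_TOP          [6, 6]
BINARY_SUBTRACT  [0]

-13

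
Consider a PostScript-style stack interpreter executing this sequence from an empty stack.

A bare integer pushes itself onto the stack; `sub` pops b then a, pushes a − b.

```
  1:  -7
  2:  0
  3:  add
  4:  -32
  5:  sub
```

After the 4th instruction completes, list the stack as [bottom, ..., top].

[-7, -32]

-7   -7
0    -7 0
add  -7
-32  -7 -32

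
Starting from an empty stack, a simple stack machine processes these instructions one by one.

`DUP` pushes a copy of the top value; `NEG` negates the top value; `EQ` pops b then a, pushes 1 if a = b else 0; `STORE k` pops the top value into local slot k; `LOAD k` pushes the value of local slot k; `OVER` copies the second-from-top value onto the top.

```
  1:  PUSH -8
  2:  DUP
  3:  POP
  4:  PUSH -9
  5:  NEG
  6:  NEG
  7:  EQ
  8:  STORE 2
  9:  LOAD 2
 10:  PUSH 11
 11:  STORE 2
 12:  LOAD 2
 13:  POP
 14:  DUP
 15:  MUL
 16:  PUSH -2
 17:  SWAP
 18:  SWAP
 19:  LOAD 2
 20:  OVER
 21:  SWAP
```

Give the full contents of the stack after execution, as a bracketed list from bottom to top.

PUSH -8 → [-8]
DUP     → [-8, -8]
POP     → [-8]
PUSH -9 → [-8, -9]
NEG     → [-8, 9]
NEG     → [-8, -9]
EQ      → [0]
STORE 2 → []
LOAD 2  → [0]
PUSH 11 → [0, 11]
STORE 2 → [0]
LOAD 2  → [0, 11]
POP     → [0]
DUP     → [0, 0]
MUL     → [0]
PUSH -2 → [0, -2]
SWAP    → [-2, 0]
SWAP    → [0, -2]
LOAD 2  → [0, -2, 11]
OVER    → [0, -2, 11, -2]
SWAP    → [0, -2, -2, 11]

[0, -2, -2, 11]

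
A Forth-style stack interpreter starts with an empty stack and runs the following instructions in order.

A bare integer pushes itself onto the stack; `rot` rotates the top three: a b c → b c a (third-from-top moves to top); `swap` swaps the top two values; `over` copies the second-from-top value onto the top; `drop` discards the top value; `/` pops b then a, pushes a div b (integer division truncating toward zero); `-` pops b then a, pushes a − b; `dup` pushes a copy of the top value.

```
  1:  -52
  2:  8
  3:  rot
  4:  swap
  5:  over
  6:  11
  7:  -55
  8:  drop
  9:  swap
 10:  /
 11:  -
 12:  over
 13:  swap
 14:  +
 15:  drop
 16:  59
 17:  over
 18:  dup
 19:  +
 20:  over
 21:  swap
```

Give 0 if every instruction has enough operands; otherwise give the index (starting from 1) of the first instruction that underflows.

3

-52 → -52
8   → -52 8
rot  — needs 3 operands, stack has 2 → underflow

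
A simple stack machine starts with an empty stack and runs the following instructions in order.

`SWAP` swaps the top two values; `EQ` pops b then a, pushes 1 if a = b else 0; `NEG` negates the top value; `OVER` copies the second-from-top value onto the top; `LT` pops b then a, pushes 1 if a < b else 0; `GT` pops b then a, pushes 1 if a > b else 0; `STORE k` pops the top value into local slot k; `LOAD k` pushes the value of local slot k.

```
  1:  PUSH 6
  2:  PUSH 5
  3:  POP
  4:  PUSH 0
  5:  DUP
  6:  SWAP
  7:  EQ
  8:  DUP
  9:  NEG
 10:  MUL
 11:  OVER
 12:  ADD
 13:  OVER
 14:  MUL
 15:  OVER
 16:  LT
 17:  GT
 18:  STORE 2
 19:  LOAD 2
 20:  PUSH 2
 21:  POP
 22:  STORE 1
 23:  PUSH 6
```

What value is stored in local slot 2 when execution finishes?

PUSH 6   [6]
PUSH 5   [6, 5]
POP      [6]
PUSH 0   [6, 0]
DUP      [6, 0, 0]
SWAP     [6, 0, 0]
EQ       [6, 1]
DUP      [6, 1, 1]
NEG      [6, 1, -1]
MUL      [6, -1]
OVER     [6, -1, 6]
ADD      [6, 5]
OVER     [6, 5, 6]
MUL      [6, 30]
OVER     [6, 30, 6]
LT       [6, 0]
GT       [1]
STORE 2  []
LOAD 2   [1]
PUSH 2   [1, 2]
POP      [1]
STORE 1  []
PUSH 6   [6]

1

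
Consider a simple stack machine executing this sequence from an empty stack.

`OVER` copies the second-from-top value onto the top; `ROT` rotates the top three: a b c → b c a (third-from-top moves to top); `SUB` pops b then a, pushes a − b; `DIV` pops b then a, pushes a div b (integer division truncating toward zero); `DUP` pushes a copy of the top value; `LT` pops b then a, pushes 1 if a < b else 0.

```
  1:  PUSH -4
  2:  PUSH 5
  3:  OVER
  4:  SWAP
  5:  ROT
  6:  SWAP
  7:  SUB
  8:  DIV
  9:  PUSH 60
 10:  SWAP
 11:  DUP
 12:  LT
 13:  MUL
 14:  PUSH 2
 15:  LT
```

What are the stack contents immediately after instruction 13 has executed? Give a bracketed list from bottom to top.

PUSH -4  -4
PUSH 5   -4 5
OVER     -4 5 -4
SWAP     -4 -4 5
ROT      -4 5 -4
SWAP     -4 -4 5
SUB      -4 -9
DIV      0
PUSH 60  0 60
SWAP     60 0
DUP      60 0 0
LT       60 0
MUL      0

[0]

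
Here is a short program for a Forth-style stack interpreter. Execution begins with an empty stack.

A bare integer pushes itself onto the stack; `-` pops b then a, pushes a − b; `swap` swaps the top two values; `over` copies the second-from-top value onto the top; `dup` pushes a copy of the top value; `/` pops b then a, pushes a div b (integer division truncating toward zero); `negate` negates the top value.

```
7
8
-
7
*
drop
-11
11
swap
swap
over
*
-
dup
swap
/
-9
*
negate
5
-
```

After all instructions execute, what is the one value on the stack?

7      : 7
8      : 7 8
-      : -1
7      : -1 7
*      : -7
drop   : (empty)
-11    : -11
11     : -11 11
swap   : 11 -11
swap   : -11 11
over   : -11 11 -11
*      : -11 -121
-      : 110
dup    : 110 110
swap   : 110 110
/      : 1
-9     : 1 -9
*      : -9
negate : 9
5      : 9 5
-      : 4

4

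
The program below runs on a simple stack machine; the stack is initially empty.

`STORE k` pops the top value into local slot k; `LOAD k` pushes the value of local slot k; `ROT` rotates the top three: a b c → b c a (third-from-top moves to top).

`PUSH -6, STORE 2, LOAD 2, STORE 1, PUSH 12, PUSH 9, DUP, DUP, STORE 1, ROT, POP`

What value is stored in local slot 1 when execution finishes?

9

PUSH -6 → -6
STORE 2 → (empty)
LOAD 2  → -6
STORE 1 → (empty)
PUSH 12 → 12
PUSH 9  → 12 9
DUP     → 12 9 9
DUP     → 12 9 9 9
STORE 1 → 12 9 9
ROT     → 9 9 12
POP     → 9 9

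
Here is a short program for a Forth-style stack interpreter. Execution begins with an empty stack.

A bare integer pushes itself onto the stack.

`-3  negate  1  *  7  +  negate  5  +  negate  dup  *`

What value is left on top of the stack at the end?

-3      [-3]
negate  [3]
1       [3, 1]
*       [3]
7       [3, 7]
+       [10]
negate  [-10]
5       [-10, 5]
+       [-5]
negate  [5]
dup     [5, 5]
*       [25]

25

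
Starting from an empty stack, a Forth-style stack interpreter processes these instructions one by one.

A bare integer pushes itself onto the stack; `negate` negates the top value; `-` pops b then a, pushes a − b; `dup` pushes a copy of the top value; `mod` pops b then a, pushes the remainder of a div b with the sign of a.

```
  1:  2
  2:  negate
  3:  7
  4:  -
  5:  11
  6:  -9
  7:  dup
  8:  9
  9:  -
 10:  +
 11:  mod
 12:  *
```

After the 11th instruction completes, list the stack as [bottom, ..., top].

[-9, 11]

2      : [2]
negate : [-2]
7      : [-2, 7]
-      : [-9]
11     : [-9, 11]
-9     : [-9, 11, -9]
dup    : [-9, 11, -9, -9]
9      : [-9, 11, -9, -9, 9]
-      : [-9, 11, -9, -18]
+      : [-9, 11, -27]
mod    : [-9, 11]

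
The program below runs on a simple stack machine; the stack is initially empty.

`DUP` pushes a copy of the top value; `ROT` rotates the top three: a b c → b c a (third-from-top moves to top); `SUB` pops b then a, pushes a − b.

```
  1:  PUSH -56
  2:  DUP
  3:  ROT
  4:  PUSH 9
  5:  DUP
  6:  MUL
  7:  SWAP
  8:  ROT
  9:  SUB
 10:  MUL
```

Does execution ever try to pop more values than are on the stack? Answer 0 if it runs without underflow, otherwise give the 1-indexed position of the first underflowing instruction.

PUSH -56 : [-56]
DUP      : [-56, -56]
ROT  — needs 3 operands, stack has 2 → underflow

3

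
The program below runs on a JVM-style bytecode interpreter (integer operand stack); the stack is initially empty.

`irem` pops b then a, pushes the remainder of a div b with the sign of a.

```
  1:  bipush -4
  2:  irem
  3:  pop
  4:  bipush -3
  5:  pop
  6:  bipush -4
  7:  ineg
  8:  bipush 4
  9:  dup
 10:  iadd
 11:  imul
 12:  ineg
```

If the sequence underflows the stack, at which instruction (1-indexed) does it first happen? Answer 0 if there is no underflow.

bipush -4 -> [-4]
irem  — needs 2 operands, stack has 1 → underflow

2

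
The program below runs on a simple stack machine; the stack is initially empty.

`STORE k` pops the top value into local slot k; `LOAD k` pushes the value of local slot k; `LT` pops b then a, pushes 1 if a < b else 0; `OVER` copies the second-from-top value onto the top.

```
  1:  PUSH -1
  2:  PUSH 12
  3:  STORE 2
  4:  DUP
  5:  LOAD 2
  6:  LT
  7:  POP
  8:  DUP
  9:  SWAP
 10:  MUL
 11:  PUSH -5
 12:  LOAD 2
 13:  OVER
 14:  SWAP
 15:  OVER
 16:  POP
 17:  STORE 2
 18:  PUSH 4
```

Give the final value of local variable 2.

12

PUSH -1 -> [-1]
PUSH 12 -> [-1, 12]
STORE 2 -> [-1]
DUP     -> [-1, -1]
LOAD 2  -> [-1, -1, 12]
LT      -> [-1, 1]
POP     -> [-1]
DUP     -> [-1, -1]
SWAP    -> [-1, -1]
MUL     -> [1]
PUSH -5 -> [1, -5]
LOAD 2  -> [1, -5, 12]
OVER    -> [1, -5, 12, -5]
SWAP    -> [1, -5, -5, 12]
OVER    -> [1, -5, -5, 12, -5]
POP     -> [1, -5, -5, 12]
STORE 2 -> [1, -5, -5]
PUSH 4  -> [1, -5, -5, 4]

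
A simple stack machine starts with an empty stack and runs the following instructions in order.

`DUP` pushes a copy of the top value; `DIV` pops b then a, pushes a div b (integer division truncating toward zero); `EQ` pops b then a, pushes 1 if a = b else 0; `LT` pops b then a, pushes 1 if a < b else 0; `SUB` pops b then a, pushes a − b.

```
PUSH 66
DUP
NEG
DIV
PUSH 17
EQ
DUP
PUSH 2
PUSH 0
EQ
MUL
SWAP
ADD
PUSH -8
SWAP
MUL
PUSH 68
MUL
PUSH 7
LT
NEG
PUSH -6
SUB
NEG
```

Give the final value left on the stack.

-5

PUSH 66 : 66
DUP     : 66 66
NEG     : 66 -66
DIV     : -1
PUSH 17 : -1 17
EQ      : 0
DUP     : 0 0
PUSH 2  : 0 0 2
PUSH 0  : 0 0 2 0
EQ      : 0 0 0
MUL     : 0 0
SWAP    : 0 0
ADD     : 0
PUSH -8 : 0 -8
SWAP    : -8 0
MUL     : 0
PUSH 68 : 0 68
MUL     : 0
PUSH 7  : 0 7
LT      : 1
NEG     : -1
PUSH -6 : -1 -6
SUB     : 5
NEG     : -5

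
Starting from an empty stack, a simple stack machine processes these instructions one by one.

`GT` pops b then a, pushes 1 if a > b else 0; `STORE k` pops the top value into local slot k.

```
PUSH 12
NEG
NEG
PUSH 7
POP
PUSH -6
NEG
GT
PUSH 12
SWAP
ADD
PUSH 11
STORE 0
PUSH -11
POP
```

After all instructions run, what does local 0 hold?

11

PUSH 12  -> 12
NEG      -> -12
NEG      -> 12
PUSH 7   -> 12 7
POP      -> 12
PUSH -6  -> 12 -6
NEG      -> 12 6
GT       -> 1
PUSH 12  -> 1 12
SWAP     -> 12 1
ADD      -> 13
PUSH 11  -> 13 11
STORE 0  -> 13
PUSH -11 -> 13 -11
POP      -> 13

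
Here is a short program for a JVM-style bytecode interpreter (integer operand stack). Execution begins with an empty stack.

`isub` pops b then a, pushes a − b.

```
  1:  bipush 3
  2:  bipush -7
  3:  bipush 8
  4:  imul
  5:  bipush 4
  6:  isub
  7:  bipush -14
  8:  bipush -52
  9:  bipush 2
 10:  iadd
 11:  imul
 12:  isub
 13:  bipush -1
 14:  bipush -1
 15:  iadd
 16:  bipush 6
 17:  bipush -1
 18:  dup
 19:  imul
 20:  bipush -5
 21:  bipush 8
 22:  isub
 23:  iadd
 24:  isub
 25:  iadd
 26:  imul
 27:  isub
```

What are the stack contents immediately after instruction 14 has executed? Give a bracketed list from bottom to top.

bipush 3   -> 3
bipush -7  -> 3 -7
bipush 8   -> 3 -7 8
imul       -> 3 -56
bipush 4   -> 3 -56 4
isub       -> 3 -60
bipush -14 -> 3 -60 -14
bipush -52 -> 3 -60 -14 -52
bipush 2   -> 3 -60 -14 -52 2
iadd       -> 3 -60 -14 -50
imul       -> 3 -60 700
isub       -> 3 -760
bipush -1  -> 3 -760 -1
bipush -1  -> 3 -760 -1 -1

[3, -760, -1, -1]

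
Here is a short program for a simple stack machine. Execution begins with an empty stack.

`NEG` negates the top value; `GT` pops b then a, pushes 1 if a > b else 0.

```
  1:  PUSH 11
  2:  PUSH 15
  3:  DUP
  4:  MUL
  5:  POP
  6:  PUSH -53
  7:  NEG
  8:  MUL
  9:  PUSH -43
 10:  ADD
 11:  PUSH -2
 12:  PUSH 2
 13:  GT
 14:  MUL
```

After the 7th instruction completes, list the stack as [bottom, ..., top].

[11, 53]

PUSH 11  → 11
PUSH 15  → 11 15
DUP      → 11 15 15
MUL      → 11 225
POP      → 11
PUSH -53 → 11 -53
NEG      → 11 53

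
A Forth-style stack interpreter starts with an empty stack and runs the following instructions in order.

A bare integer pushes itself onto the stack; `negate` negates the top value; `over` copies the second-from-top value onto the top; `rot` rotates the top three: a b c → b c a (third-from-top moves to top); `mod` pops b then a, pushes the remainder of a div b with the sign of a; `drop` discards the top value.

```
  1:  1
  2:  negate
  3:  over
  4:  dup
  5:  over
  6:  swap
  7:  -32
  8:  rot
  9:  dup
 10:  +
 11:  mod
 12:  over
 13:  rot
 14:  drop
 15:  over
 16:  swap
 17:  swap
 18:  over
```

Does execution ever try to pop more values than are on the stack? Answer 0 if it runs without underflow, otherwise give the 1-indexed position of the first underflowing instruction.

3

1      : 1
negate : -1
over  — needs 2 operands, stack has 1 → underflow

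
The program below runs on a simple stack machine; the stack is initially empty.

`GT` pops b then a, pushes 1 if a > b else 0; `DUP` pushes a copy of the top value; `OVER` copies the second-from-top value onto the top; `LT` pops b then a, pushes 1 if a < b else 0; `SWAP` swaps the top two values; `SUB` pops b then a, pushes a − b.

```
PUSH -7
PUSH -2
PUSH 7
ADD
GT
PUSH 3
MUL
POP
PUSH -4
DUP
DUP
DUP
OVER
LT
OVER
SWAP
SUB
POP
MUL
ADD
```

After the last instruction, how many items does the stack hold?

1

PUSH -7 : [-7]
PUSH -2 : [-7, -2]
PUSH 7  : [-7, -2, 7]
ADD     : [-7, 5]
GT      : [0]
PUSH 3  : [0, 3]
MUL     : [0]
POP     : []
PUSH -4 : [-4]
DUP     : [-4, -4]
DUP     : [-4, -4, -4]
DUP     : [-4, -4, -4, -4]
OVER    : [-4, -4, -4, -4, -4]
LT      : [-4, -4, -4, 0]
OVER    : [-4, -4, -4, 0, -4]
SWAP    : [-4, -4, -4, -4, 0]
SUB     : [-4, -4, -4, -4]
POP     : [-4, -4, -4]
MUL     : [-4, 16]
ADD     : [12]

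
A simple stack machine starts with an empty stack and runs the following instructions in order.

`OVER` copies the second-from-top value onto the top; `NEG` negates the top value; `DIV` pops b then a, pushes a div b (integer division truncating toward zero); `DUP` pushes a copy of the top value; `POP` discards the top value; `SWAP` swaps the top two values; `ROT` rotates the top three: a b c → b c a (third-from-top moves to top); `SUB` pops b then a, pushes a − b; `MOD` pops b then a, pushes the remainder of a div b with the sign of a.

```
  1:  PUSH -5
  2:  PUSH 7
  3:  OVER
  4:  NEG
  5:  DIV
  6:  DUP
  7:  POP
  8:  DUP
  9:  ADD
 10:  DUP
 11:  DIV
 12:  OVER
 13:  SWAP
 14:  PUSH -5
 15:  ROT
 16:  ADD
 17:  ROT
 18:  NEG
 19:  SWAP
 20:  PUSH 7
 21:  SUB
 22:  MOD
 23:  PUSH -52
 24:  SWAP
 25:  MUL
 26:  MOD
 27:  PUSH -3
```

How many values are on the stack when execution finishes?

PUSH -5   -5
PUSH 7    -5 7
OVER      -5 7 -5
NEG       -5 7 5
DIV       -5 1
DUP       -5 1 1
POP       -5 1
DUP       -5 1 1
ADD       -5 2
DUP       -5 2 2
DIV       -5 1
OVER      -5 1 -5
SWAP      -5 -5 1
PUSH -5   -5 -5 1 -5
ROT       -5 1 -5 -5
ADD       -5 1 -10
ROT       1 -10 -5
NEG       1 -10 5
SWAP      1 5 -10
PUSH 7    1 5 -10 7
SUB       1 5 -17
MOD       1 5
PUSH -52  1 5 -52
SWAP      1 -52 5
MUL       1 -260
MOD       1
PUSH -3   1 -3

2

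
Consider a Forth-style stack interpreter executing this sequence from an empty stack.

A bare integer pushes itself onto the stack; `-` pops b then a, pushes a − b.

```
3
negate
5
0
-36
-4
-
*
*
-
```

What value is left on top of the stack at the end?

3      -> [3]
negate -> [-3]
5      -> [-3, 5]
0      -> [-3, 5, 0]
-36    -> [-3, 5, 0, -36]
-4     -> [-3, 5, 0, -36, -4]
-      -> [-3, 5, 0, -32]
*      -> [-3, 5, 0]
*      -> [-3, 0]
-      -> [-3]

-3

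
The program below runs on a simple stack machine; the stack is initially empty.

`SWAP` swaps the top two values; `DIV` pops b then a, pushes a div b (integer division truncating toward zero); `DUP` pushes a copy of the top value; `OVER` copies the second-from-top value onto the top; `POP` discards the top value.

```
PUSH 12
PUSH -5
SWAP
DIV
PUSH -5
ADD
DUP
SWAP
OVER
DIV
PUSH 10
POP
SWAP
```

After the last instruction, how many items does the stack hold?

2

PUSH 12  [12]
PUSH -5  [12, -5]
SWAP     [-5, 12]
DIV      [0]
PUSH -5  [0, -5]
ADD      [-5]
DUP      [-5, -5]
SWAP     [-5, -5]
OVER     [-5, -5, -5]
DIV      [-5, 1]
PUSH 10  [-5, 1, 10]
POP      [-5, 1]
SWAP     [1, -5]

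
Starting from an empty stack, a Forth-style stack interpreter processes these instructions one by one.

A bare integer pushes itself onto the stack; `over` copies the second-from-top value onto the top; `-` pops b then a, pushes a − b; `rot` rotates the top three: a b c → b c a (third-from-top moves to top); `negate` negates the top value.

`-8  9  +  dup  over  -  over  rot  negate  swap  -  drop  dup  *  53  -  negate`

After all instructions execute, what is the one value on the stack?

53

-8     -> -8
9      -> -8 9
+      -> 1
dup    -> 1 1
over   -> 1 1 1
-      -> 1 0
over   -> 1 0 1
rot    -> 0 1 1
negate -> 0 1 -1
swap   -> 0 -1 1
-      -> 0 -2
drop   -> 0
dup    -> 0 0
*      -> 0
53     -> 0 53
-      -> -53
negate -> 53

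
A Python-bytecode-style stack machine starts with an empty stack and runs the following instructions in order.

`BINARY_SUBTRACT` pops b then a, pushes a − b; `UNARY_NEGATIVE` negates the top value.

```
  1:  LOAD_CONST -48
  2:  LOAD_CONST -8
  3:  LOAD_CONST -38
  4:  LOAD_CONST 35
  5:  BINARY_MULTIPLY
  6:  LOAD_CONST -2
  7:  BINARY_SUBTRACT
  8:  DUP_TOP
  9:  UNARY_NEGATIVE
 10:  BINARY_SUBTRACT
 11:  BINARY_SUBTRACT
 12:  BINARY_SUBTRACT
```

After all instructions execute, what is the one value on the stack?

-2696

LOAD_CONST -48   [-48]
LOAD_CONST -8    [-48, -8]
LOAD_CONST -38   [-48, -8, -38]
LOAD_CONST 35    [-48, -8, -38, 35]
BINARY_MULTIPLY  [-48, -8, -1330]
LOAD_CONST -2    [-48, -8, -1330, -2]
BINARY_SUBTRACT  [-48, -8, -1328]
DUP_TOP          [-48, -8, -1328, -1328]
UNARY_NEGATIVE   [-48, -8, -1328, 1328]
BINARY_SUBTRACT  [-48, -8, -2656]
BINARY_SUBTRACT  [-48, 2648]
BINARY_SUBTRACT  [-2696]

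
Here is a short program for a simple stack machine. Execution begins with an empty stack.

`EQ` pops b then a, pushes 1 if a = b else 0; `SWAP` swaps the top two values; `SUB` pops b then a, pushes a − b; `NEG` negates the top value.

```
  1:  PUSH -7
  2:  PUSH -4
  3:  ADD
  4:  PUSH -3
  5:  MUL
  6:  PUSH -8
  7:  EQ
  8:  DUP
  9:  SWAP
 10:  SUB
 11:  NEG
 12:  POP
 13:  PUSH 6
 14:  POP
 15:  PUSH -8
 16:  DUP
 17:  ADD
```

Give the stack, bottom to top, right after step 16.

[-8, -8]

PUSH -7 : [-7]
PUSH -4 : [-7, -4]
ADD     : [-11]
PUSH -3 : [-11, -3]
MUL     : [33]
PUSH -8 : [33, -8]
EQ      : [0]
DUP     : [0, 0]
SWAP    : [0, 0]
SUB     : [0]
NEG     : [0]
POP     : []
PUSH 6  : [6]
POP     : []
PUSH -8 : [-8]
DUP     : [-8, -8]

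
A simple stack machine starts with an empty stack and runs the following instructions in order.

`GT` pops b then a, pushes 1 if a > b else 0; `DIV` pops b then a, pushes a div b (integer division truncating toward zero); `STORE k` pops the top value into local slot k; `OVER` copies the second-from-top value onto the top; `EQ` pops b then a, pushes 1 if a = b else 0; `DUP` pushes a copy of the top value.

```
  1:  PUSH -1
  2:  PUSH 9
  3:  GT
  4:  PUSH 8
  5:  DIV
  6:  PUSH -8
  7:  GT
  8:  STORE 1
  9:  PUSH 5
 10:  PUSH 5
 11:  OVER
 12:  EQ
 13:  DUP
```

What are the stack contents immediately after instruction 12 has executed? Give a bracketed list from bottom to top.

[5, 1]

PUSH -1  [-1]
PUSH 9   [-1, 9]
GT       [0]
PUSH 8   [0, 8]
DIV      [0]
PUSH -8  [0, -8]
GT       [1]
STORE 1  []
PUSH 5   [5]
PUSH 5   [5, 5]
OVER     [5, 5, 5]
EQ       [5, 1]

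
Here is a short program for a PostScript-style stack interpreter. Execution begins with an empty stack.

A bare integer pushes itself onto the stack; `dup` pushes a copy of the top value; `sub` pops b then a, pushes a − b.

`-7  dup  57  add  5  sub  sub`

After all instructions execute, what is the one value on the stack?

-7  -> -7
dup -> -7 -7
57  -> -7 -7 57
add -> -7 50
5   -> -7 50 5
sub -> -7 45
sub -> -52

-52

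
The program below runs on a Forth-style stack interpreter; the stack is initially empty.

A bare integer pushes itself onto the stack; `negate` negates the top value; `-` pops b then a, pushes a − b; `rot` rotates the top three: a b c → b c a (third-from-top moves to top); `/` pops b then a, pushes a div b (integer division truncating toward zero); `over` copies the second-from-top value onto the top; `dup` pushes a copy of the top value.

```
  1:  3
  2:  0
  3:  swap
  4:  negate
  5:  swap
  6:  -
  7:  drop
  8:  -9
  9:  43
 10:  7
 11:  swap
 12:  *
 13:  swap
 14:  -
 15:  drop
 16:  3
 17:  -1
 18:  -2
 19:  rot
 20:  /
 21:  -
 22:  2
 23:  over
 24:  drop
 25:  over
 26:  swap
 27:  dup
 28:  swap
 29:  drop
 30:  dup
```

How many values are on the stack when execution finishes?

3      : 3
0      : 3 0
swap   : 0 3
negate : 0 -3
swap   : -3 0
-      : -3
drop   : (empty)
-9     : -9
43     : -9 43
7      : -9 43 7
swap   : -9 7 43
*      : -9 301
swap   : 301 -9
-      : 310
drop   : (empty)
3      : 3
-1     : 3 -1
-2     : 3 -1 -2
rot    : -1 -2 3
/      : -1 0
-      : -1
2      : -1 2
over   : -1 2 -1
drop   : -1 2
over   : -1 2 -1
swap   : -1 -1 2
dup    : -1 -1 2 2
swap   : -1 -1 2 2
drop   : -1 -1 2
dup    : -1 -1 2 2

4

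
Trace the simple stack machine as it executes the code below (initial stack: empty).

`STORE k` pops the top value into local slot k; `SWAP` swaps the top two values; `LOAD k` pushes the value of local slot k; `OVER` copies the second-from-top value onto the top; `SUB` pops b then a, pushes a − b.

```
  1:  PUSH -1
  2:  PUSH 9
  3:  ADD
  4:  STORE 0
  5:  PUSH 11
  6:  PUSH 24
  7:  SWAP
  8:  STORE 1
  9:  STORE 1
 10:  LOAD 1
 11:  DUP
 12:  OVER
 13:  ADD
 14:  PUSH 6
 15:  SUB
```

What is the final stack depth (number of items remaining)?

PUSH -1 : -1
PUSH 9  : -1 9
ADD     : 8
STORE 0 : (empty)
PUSH 11 : 11
PUSH 24 : 11 24
SWAP    : 24 11
STORE 1 : 24
STORE 1 : (empty)
LOAD 1  : 24
DUP     : 24 24
OVER    : 24 24 24
ADD     : 24 48
PUSH 6  : 24 48 6
SUB     : 24 42

2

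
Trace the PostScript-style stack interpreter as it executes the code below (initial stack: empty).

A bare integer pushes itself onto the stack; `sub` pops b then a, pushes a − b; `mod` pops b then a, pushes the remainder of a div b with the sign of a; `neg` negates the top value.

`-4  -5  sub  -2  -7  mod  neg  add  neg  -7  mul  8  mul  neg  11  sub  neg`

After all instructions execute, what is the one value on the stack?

179

-4  -> -4
-5  -> -4 -5
sub -> 1
-2  -> 1 -2
-7  -> 1 -2 -7
mod -> 1 -2
neg -> 1 2
add -> 3
neg -> -3
-7  -> -3 -7
mul -> 21
8   -> 21 8
mul -> 168
neg -> -168
11  -> -168 11
sub -> -179
neg -> 179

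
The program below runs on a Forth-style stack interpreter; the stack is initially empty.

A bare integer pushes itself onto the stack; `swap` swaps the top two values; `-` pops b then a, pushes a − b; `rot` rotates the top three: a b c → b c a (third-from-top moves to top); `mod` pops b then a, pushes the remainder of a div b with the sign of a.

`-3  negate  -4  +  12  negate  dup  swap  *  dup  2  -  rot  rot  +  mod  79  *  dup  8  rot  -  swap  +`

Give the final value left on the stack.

-3     → [-3]
negate → [3]
-4     → [3, -4]
+      → [-1]
12     → [-1, 12]
negate → [-1, -12]
dup    → [-1, -12, -12]
swap   → [-1, -12, -12]
*      → [-1, 144]
dup    → [-1, 144, 144]
2      → [-1, 144, 144, 2]
-      → [-1, 144, 142]
rot    → [144, 142, -1]
rot    → [142, -1, 144]
+      → [142, 143]
mod    → [142]
79     → [142, 79]
*      → [11218]
dup    → [11218, 11218]
8      → [11218, 11218, 8]
rot    → [11218, 8, 11218]
-      → [11218, -11210]
swap   → [-11210, 11218]
+      → [8]

8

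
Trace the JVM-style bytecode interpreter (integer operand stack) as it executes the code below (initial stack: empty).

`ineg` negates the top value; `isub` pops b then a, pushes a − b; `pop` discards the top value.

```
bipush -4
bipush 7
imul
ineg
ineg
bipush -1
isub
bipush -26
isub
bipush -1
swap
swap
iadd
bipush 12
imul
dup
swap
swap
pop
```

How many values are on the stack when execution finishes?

1

bipush -4  -> [-4]
bipush 7   -> [-4, 7]
imul       -> [-28]
ineg       -> [28]
ineg       -> [-28]
bipush -1  -> [-28, -1]
isub       -> [-27]
bipush -26 -> [-27, -26]
isub       -> [-1]
bipush -1  -> [-1, -1]
swap       -> [-1, -1]
swap       -> [-1, -1]
iadd       -> [-2]
bipush 12  -> [-2, 12]
imul       -> [-24]
dup        -> [-24, -24]
swap       -> [-24, -24]
swap       -> [-24, -24]
pop        -> [-24]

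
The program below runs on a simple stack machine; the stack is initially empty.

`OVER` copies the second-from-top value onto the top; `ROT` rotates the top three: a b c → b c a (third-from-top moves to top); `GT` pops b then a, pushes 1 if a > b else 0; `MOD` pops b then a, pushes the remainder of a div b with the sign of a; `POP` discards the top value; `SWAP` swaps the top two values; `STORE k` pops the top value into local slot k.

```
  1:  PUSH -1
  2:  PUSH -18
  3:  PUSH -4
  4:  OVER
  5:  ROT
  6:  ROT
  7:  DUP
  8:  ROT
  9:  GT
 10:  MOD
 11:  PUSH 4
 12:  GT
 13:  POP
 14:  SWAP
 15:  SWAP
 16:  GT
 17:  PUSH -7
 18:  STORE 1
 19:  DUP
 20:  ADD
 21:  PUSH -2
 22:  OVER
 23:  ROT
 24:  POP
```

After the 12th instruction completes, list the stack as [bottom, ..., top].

[-1, -18, 0]

PUSH -1  -> [-1]
PUSH -18 -> [-1, -18]
PUSH -4  -> [-1, -18, -4]
OVER     -> [-1, -18, -4, -18]
ROT      -> [-1, -4, -18, -18]
ROT      -> [-1, -18, -18, -4]
DUP      -> [-1, -18, -18, -4, -4]
ROT      -> [-1, -18, -4, -4, -18]
GT       -> [-1, -18, -4, 1]
MOD      -> [-1, -18, 0]
PUSH 4   -> [-1, -18, 0, 4]
GT       -> [-1, -18, 0]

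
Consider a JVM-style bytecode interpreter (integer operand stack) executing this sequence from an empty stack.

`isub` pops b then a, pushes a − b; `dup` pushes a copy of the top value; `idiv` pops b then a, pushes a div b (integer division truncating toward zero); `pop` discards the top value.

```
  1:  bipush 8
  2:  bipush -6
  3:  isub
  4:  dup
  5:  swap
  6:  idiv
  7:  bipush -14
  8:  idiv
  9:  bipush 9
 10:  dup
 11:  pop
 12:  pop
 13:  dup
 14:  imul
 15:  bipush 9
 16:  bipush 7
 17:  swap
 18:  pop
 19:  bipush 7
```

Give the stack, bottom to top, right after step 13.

[0, 0]

bipush 8   → 8
bipush -6  → 8 -6
isub       → 14
dup        → 14 14
swap       → 14 14
idiv       → 1
bipush -14 → 1 -14
idiv       → 0
bipush 9   → 0 9
dup        → 0 9 9
pop        → 0 9
pop        → 0
dup        → 0 0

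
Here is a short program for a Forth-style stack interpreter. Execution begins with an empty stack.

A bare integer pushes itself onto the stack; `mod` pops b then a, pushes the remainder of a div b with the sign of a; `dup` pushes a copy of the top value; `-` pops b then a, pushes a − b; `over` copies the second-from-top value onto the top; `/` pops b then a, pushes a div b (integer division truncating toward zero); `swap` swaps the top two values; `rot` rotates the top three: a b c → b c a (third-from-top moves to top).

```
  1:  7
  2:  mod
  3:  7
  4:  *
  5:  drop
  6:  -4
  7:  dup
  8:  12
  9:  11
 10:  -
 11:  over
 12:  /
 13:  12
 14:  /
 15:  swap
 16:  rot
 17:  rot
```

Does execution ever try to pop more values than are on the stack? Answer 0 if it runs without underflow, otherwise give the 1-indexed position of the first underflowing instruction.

7 : [7]
mod  — needs 2 operands, stack has 1 → underflow

2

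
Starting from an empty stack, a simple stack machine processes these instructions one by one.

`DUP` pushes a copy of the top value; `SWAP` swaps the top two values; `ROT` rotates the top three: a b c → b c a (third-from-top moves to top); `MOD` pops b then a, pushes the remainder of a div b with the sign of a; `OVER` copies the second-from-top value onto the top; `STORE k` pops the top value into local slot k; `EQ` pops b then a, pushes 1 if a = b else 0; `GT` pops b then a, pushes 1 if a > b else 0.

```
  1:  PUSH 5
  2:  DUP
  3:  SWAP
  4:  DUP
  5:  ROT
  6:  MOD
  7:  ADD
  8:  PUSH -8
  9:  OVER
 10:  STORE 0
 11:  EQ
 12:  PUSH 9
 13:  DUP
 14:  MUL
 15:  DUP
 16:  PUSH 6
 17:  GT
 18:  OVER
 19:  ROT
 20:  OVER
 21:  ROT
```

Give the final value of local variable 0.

5

PUSH 5  : 5
DUP     : 5 5
SWAP    : 5 5
DUP     : 5 5 5
ROT     : 5 5 5
MOD     : 5 0
ADD     : 5
PUSH -8 : 5 -8
OVER    : 5 -8 5
STORE 0 : 5 -8
EQ      : 0
PUSH 9  : 0 9
DUP     : 0 9 9
MUL     : 0 81
DUP     : 0 81 81
PUSH 6  : 0 81 81 6
GT      : 0 81 1
OVER    : 0 81 1 81
ROT     : 0 1 81 81
OVER    : 0 1 81 81 81
ROT     : 0 1 81 81 81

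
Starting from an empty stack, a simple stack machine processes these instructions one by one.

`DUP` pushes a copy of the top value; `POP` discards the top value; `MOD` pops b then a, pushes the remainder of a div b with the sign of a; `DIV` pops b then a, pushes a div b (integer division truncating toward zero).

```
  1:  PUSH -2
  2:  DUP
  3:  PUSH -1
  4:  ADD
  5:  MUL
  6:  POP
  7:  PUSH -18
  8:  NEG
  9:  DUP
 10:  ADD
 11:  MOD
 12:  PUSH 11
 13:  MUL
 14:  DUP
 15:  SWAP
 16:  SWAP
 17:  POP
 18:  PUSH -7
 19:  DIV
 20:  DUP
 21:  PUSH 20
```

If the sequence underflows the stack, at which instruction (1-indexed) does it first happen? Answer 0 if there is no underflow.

PUSH -2  : [-2]
DUP      : [-2, -2]
PUSH -1  : [-2, -2, -1]
ADD      : [-2, -3]
MUL      : [6]
POP      : []
PUSH -18 : [-18]
NEG      : [18]
DUP      : [18, 18]
ADD      : [36]
MOD  — needs 2 operands, stack has 1 → underflow

11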